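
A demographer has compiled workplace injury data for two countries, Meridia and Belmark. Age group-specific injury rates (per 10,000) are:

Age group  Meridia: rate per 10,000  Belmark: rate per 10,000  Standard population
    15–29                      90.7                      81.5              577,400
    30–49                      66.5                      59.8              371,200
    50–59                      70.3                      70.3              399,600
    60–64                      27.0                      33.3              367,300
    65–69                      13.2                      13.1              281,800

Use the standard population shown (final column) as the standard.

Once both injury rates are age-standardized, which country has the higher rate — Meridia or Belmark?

Meridia

Standard total = 1,997,300; weights = 0.2891, 0.1859, 0.2001, 0.1839, 0.1411.
Meridia: 0.2891×90.7 + 0.1859×66.5 + 0.2001×70.3 + 0.1839×27.0 + 0.1411×13.2 = 59.4721 per 10,000.
Belmark: 0.2891×81.5 + 0.1859×59.8 + 0.2001×70.3 + 0.1839×33.3 + 0.1411×13.1 = 56.7118 per 10,000.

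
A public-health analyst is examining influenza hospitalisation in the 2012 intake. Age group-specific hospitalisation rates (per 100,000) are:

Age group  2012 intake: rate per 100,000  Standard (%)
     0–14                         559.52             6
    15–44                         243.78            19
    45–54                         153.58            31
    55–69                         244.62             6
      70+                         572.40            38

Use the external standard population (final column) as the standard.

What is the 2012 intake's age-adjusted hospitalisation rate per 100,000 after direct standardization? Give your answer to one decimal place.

359.7

Standard weights: 0.06, 0.19, 0.31, 0.06, 0.38.
Standardized rate: 0.0600×559.52 + 0.1900×243.78 + 0.3100×153.58 + 0.0600×244.62 + 0.3800×572.40 = 359.6884 per 100,000.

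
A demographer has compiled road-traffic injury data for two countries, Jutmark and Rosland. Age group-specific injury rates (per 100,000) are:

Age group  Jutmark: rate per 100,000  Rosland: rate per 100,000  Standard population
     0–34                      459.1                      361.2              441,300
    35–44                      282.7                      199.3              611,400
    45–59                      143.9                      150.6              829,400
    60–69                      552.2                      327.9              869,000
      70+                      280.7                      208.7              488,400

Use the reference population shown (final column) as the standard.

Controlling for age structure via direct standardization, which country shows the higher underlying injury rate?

Jutmark

Standard total = 3,239,500; weights = 0.1362, 0.1887, 0.2560, 0.2683, 0.1508.
Jutmark: 0.1362×459.1 + 0.1887×282.7 + 0.2560×143.9 + 0.2683×552.2 + 0.1508×280.7 = 343.1857 per 100,000.
Rosland: 0.1362×361.2 + 0.1887×199.3 + 0.2560×150.6 + 0.2683×327.9 + 0.1508×208.7 = 244.8006 per 100,000.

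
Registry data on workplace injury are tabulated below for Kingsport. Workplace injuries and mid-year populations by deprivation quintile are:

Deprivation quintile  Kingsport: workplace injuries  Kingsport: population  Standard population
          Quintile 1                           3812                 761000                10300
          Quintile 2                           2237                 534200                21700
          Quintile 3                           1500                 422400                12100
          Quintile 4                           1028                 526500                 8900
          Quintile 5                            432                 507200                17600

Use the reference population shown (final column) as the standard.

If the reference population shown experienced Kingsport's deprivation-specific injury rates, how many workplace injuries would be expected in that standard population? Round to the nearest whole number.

218

Deprivation-specific rates per 10000 for Kingsport: 50.09, 41.88, 35.51, 19.53, 8.52.
Expected workplace injuries = Σ (standard pop × deprivation-specific rate ÷ 10000)
= 10300×50.09/10000 + 21700×41.88/10000 + 12100×35.51/10000 + 8900×19.53/10000 + 17600×8.52/10000
= 51.59 + 90.87 + 42.97 + 17.38 + 14.99 = 217.80.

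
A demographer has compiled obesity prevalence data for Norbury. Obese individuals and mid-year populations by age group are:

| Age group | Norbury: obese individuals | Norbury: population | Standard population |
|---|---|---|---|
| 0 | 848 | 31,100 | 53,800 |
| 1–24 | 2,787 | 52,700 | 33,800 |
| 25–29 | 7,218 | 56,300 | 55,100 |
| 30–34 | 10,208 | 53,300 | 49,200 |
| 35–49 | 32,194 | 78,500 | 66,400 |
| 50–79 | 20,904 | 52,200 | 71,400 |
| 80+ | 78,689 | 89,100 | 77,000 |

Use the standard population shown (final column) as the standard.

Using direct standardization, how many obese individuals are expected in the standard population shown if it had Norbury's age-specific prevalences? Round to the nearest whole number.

Age-specific rates per 1,000 for Norbury: 27.267, 52.884, 128.206, 191.520, 410.115, 400.460, 883.154.
Expected obese individuals = Σ (standard pop × age-specific rate ÷ 1,000)
= 53,800×27.267/1,000 + 33,800×52.884/1,000 + 55,100×128.206/1,000 + 49,200×191.520/1,000 + 66,400×410.115/1,000 + 71,400×400.460/1,000 + 77,000×883.154/1,000
= 1466.96 + 1787.49 + 7064.15 + 9422.77 + 27231.61 + 28592.83 + 68002.84 = 143568.65.

143569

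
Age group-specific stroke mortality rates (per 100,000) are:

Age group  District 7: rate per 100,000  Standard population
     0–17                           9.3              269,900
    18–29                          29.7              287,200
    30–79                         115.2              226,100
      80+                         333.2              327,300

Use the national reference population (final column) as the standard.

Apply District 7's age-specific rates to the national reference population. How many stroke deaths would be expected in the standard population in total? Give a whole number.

Expected stroke deaths = Σ (standard pop × age-specific rate ÷ 100,000)
= 269,900×9.3/100,000 + 287,200×29.7/100,000 + 226,100×115.2/100,000 + 327,300×333.2/100,000
= 25.10 + 85.30 + 260.47 + 1090.56 = 1461.43.

1461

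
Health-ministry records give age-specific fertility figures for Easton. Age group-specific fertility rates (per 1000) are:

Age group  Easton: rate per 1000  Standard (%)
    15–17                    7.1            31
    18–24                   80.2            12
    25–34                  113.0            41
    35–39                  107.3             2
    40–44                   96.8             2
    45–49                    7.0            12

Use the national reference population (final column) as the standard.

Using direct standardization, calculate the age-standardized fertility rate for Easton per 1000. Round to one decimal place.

63.1

Standard weights: 0.31, 0.12, 0.41, 0.02, 0.02, 0.12.
Standardized rate: 0.3100×7.1 + 0.1200×80.2 + 0.4100×113.0 + 0.0200×107.3 + 0.0200×96.8 + 0.1200×7.0 = 63.0770 per 1000.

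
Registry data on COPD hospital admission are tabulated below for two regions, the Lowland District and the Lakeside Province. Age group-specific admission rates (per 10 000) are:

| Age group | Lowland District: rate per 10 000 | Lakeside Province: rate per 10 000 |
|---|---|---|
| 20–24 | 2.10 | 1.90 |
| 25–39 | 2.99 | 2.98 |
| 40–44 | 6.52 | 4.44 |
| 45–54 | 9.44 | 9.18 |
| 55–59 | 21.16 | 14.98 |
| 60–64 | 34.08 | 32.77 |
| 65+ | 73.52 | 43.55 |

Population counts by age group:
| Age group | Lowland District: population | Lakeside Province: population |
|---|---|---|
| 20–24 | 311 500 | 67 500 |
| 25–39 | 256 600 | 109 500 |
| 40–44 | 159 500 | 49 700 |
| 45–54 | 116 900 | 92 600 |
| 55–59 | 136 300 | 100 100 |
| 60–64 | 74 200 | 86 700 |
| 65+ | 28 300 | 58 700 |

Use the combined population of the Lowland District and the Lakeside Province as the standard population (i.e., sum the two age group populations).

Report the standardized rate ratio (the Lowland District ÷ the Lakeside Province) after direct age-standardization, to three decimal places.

Combined standard total = 1 648 100; weights = 0.2300, 0.2221, 0.1269, 0.1271, 0.1434, 0.0976, 0.0528.
The Lowland District: 0.2300×2.10 + 0.2221×2.99 + 0.1269×6.52 + 0.1271×9.44 + 0.1434×21.16 + 0.0976×34.08 + 0.0528×73.52 = 13.4180 per 10 000.
The Lakeside Province: 0.2300×1.90 + 0.2221×2.98 + 0.1269×4.44 + 0.1271×9.18 + 0.1434×14.98 + 0.0976×32.77 + 0.0528×43.55 = 10.4763 per 10 000.
Ratio = 13.4180 ÷ 10.4763 = 1.28079.

1.281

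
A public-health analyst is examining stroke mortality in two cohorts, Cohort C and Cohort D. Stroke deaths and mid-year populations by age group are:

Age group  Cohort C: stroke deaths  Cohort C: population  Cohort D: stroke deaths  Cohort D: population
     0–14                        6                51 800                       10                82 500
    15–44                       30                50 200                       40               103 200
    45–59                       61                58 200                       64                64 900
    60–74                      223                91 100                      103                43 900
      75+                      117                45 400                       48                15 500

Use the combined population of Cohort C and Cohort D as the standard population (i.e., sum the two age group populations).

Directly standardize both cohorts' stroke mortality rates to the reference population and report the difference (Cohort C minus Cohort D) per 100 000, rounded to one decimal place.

Age-specific rates per 100 000 for Cohort C: 11.58, 59.76, 104.81, 244.79, 257.71.
For Cohort D: 12.12, 38.76, 98.61, 234.62, 309.68.
Combined standard total = 606 700; weights = 0.2214, 0.2528, 0.2029, 0.2225, 0.1004.
Cohort C: 0.2214×11.58 + 0.2528×59.76 + 0.2029×104.81 + 0.2225×244.79 + 0.1004×257.71 = 119.2777 per 100 000.
Cohort D: 0.2214×12.12 + 0.2528×38.76 + 0.2029×98.61 + 0.2225×234.62 + 0.1004×309.68 = 115.7846 per 100 000.
Difference = 119.2777 − 115.7846 = 3.4931.

3.5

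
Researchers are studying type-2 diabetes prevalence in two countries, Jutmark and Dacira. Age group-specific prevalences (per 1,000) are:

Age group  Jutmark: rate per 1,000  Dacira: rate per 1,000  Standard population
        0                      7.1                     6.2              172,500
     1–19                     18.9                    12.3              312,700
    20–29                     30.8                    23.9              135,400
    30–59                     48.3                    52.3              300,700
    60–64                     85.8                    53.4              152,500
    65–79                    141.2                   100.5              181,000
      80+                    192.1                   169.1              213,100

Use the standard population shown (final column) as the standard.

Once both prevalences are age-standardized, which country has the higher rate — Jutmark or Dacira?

Standard total = 1,467,900; weights = 0.1175, 0.2130, 0.0922, 0.2049, 0.1039, 0.1233, 0.1452.
Jutmark: 0.1175×7.1 + 0.2130×18.9 + 0.0922×30.8 + 0.2049×48.3 + 0.1039×85.8 + 0.1233×141.2 + 0.1452×192.1 = 71.8081 per 1,000.
Dacira: 0.1175×6.2 + 0.2130×12.3 + 0.0922×23.9 + 0.2049×52.3 + 0.1039×53.4 + 0.1233×100.5 + 0.1452×169.1 = 58.7558 per 1,000.

Jutmark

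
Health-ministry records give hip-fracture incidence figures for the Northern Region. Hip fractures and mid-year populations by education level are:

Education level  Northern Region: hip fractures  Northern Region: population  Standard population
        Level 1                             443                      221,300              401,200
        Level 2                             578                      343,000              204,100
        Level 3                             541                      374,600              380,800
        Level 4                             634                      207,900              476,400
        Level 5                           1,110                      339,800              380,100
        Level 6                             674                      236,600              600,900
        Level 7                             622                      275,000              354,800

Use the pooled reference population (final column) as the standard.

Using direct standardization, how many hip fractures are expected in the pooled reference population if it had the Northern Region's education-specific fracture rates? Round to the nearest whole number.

Education-specific rates per 100,000 for the Northern Region: 200.18, 168.51, 144.42, 304.95, 326.66, 284.87, 226.18.
Expected hip fractures = Σ (standard pop × education-specific rate ÷ 100,000)
= 401,200×200.18/100,000 + 204,100×168.51/100,000 + 380,800×144.42/100,000 + 476,400×304.95/100,000 + 380,100×326.66/100,000 + 600,900×284.87/100,000 + 354,800×226.18/100,000
= 803.13 + 343.94 + 549.95 + 1452.80 + 1241.65 + 1711.78 + 802.49 = 6905.73.

6906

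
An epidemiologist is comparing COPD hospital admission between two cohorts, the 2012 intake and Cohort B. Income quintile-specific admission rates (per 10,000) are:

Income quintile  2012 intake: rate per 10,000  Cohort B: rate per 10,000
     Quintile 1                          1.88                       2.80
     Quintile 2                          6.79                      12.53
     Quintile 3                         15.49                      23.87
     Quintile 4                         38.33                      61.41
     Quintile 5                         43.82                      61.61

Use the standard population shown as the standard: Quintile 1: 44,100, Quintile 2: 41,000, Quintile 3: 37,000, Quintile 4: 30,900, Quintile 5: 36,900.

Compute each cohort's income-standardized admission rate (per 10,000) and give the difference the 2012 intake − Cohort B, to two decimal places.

Standard total = 189,900; weights = 0.2322, 0.2159, 0.1948, 0.1627, 0.1943.
The 2012 intake: 0.2322×1.88 + 0.2159×6.79 + 0.1948×15.49 + 0.1627×38.33 + 0.1943×43.82 = 19.6724 per 10,000.
Cohort B: 0.2322×2.80 + 0.2159×12.53 + 0.1948×23.87 + 0.1627×61.41 + 0.1943×61.61 = 29.9704 per 10,000.
Difference = 19.6724 − 29.9704 = -10.2980.

-10.30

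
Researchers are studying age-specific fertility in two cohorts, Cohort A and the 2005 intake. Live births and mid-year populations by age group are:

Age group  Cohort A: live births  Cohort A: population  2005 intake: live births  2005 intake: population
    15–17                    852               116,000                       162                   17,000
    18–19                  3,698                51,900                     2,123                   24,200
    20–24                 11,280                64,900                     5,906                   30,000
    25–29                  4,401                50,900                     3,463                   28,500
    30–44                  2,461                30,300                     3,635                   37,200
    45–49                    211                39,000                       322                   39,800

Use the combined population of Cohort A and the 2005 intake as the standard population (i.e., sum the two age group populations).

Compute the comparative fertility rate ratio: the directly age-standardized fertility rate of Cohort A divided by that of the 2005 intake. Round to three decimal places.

0.820

Age-specific rates per 1,000 for Cohort A: 7.345, 71.252, 173.806, 86.464, 81.221, 5.410.
For the 2005 intake: 9.529, 87.727, 196.867, 121.509, 97.715, 8.090.
Combined standard total = 529,700; weights = 0.2511, 0.1437, 0.1792, 0.1499, 0.1274, 0.1488.
Cohort A: 0.2511×7.345 + 0.1437×71.252 + 0.1792×173.806 + 0.1499×86.464 + 0.1274×81.221 + 0.1488×5.410 = 67.3349 per 1,000.
The 2005 intake: 0.2511×9.529 + 0.1437×87.727 + 0.1792×196.867 + 0.1499×121.509 + 0.1274×97.715 + 0.1488×8.090 = 82.1355 per 1,000.
Ratio = 67.3349 ÷ 82.1355 = 0.81980.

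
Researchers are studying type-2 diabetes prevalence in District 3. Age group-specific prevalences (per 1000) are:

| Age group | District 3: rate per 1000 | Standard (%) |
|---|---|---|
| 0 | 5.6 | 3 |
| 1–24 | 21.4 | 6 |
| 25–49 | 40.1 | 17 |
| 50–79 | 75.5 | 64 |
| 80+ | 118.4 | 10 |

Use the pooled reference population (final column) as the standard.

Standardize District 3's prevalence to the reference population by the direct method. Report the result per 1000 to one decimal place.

Standard weights: 0.03, 0.06, 0.17, 0.64, 0.10.
Standardized rate: 0.0300×5.6 + 0.0600×21.4 + 0.1700×40.1 + 0.6400×75.5 + 0.1000×118.4 = 68.4290 per 1000.

68.4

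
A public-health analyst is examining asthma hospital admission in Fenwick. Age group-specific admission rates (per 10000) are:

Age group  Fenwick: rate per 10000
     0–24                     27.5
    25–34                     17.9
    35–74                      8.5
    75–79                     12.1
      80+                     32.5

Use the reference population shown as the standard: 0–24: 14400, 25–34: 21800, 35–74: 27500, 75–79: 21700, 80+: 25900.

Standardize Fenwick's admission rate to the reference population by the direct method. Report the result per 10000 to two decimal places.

Standard total = 111300; weights = 0.1294, 0.1959, 0.2471, 0.1950, 0.2327.
Standardized rate: 0.1294×27.5 + 0.1959×17.9 + 0.2471×8.5 + 0.1950×12.1 + 0.2327×32.5 = 19.0862 per 10000.

19.09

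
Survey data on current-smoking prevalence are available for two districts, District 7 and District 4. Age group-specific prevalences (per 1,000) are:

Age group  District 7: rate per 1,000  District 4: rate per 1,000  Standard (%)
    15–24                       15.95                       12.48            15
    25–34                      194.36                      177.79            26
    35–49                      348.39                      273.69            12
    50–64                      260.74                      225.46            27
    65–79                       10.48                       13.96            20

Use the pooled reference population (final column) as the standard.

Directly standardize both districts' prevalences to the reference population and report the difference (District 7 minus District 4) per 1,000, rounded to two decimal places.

22.62

Standard weights: 0.15, 0.26, 0.12, 0.27, 0.20.
District 7: 0.1500×15.95 + 0.2600×194.36 + 0.1200×348.39 + 0.2700×260.74 + 0.2000×10.48 = 167.2287 per 1,000.
District 4: 0.1500×12.48 + 0.2600×177.79 + 0.1200×273.69 + 0.2700×225.46 + 0.2000×13.96 = 144.6064 per 1,000.
Difference = 167.2287 − 144.6064 = 22.6223.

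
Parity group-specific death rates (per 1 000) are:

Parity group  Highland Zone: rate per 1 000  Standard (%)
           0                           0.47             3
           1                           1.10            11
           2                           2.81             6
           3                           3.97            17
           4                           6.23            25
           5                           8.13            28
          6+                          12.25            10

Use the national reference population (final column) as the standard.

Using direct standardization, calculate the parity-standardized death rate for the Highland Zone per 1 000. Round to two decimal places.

6.04

Standard weights: 0.03, 0.11, 0.06, 0.17, 0.25, 0.28, 0.10.
Standardized rate: 0.0300×0.47 + 0.1100×1.10 + 0.0600×2.81 + 0.1700×3.97 + 0.2500×6.23 + 0.2800×8.13 + 0.1000×12.25 = 6.0375 per 1 000.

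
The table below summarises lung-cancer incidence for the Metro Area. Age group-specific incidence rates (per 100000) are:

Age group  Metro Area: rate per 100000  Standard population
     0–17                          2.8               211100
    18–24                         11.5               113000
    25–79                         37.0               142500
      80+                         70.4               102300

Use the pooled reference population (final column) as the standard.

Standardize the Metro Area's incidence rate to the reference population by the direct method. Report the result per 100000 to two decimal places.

Standard total = 568900; weights = 0.3711, 0.1986, 0.2505, 0.1798.
Standardized rate: 0.3711×2.8 + 0.1986×11.5 + 0.2505×37.0 + 0.1798×70.4 = 25.2505 per 100000.

25.25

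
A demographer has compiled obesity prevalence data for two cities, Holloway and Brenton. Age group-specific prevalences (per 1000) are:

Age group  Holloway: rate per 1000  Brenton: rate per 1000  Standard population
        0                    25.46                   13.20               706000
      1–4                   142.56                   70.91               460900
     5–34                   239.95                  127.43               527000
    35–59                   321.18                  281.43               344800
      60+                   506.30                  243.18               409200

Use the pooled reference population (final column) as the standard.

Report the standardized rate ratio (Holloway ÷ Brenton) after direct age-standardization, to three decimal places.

1.727

Standard total = 2447900; weights = 0.2884, 0.1883, 0.2153, 0.1409, 0.1672.
Holloway: 0.2884×25.46 + 0.1883×142.56 + 0.2153×239.95 + 0.1409×321.18 + 0.1672×506.30 = 215.7176 per 1000.
Brenton: 0.2884×13.20 + 0.1883×70.91 + 0.2153×127.43 + 0.1409×281.43 + 0.1672×243.18 = 124.8840 per 1000.
Ratio = 215.7176 ÷ 124.8840 = 1.72734.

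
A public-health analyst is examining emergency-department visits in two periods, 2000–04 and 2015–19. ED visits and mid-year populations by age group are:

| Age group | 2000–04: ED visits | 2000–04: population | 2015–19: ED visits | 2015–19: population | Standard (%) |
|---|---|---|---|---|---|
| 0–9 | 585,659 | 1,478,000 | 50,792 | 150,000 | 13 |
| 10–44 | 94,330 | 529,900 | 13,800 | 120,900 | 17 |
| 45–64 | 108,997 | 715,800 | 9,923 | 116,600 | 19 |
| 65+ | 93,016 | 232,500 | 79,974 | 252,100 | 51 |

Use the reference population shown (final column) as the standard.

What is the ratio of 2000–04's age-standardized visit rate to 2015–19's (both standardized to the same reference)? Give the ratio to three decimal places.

1.304

Age-specific rates per 1,000 for 2000–04: 396.251, 178.015, 152.273, 400.069.
For 2015–19: 338.613, 114.144, 85.103, 317.231.
Standard weights: 0.13, 0.17, 0.19, 0.51.
2000–04: 0.1300×396.251 + 0.1700×178.015 + 0.1900×152.273 + 0.5100×400.069 = 314.7421 per 1,000.
2015–19: 0.1300×338.613 + 0.1700×114.144 + 0.1900×85.103 + 0.5100×317.231 = 241.3817 per 1,000.
Ratio = 314.7421 ÷ 241.3817 = 1.30392.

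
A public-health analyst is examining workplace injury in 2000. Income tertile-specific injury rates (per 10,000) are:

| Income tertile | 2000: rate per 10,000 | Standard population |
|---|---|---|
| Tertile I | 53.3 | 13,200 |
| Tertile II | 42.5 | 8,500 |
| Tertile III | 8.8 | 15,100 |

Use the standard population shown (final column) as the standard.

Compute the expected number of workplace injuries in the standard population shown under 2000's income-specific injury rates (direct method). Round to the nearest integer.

120

Expected workplace injuries = Σ (standard pop × income-specific rate ÷ 10,000)
= 13,200×53.3/10,000 + 8,500×42.5/10,000 + 15,100×8.8/10,000
= 70.36 + 36.12 + 13.29 = 119.77.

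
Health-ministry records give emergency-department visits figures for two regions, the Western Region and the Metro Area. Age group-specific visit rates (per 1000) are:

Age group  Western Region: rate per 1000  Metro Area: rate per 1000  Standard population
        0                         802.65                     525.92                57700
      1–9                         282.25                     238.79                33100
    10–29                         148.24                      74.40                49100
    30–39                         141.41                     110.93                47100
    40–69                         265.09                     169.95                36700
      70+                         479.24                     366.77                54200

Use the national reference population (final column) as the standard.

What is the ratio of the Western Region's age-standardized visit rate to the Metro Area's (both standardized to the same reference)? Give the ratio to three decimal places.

Standard total = 277900; weights = 0.2076, 0.1191, 0.1767, 0.1695, 0.1321, 0.1950.
The Western Region: 0.2076×802.65 + 0.1191×282.25 + 0.1767×148.24 + 0.1695×141.41 + 0.1321×265.09 + 0.1950×479.24 = 378.9060 per 1000.
The Metro Area: 0.2076×525.92 + 0.1191×238.79 + 0.1767×74.40 + 0.1695×110.93 + 0.1321×169.95 + 0.1950×366.77 = 263.5605 per 1000.
Ratio = 378.9060 ÷ 263.5605 = 1.43764.

1.438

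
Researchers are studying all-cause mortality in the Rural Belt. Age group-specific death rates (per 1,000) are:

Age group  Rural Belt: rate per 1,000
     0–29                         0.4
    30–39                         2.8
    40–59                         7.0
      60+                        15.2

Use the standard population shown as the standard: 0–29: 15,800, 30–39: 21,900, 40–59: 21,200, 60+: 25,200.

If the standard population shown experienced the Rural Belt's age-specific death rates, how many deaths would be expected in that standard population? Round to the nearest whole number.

Expected deaths = Σ (standard pop × age-specific rate ÷ 1,000)
= 15,800×0.4/1,000 + 21,900×2.8/1,000 + 21,200×7.0/1,000 + 25,200×15.2/1,000
= 6.32 + 61.32 + 148.40 + 383.04 = 599.08.

599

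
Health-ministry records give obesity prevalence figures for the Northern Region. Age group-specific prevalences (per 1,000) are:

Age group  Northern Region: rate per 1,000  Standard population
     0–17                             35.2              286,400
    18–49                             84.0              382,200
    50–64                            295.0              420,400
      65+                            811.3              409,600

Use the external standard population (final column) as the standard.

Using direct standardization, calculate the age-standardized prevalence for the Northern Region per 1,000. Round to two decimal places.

Standard total = 1,498,600; weights = 0.1911, 0.2550, 0.2805, 0.2733.
Standardized rate: 0.1911×35.2 + 0.2550×84.0 + 0.2805×295.0 + 0.2733×811.3 = 332.6522 per 1,000.

332.65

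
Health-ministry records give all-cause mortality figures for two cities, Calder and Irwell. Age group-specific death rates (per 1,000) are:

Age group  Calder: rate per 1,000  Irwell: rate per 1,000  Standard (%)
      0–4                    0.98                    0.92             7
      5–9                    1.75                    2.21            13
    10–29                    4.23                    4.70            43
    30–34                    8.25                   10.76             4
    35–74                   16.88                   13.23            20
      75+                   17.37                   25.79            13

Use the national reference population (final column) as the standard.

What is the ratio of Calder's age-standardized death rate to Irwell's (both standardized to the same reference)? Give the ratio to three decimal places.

0.918

Standard weights: 0.07, 0.13, 0.43, 0.04, 0.20, 0.13.
Calder: 0.0700×0.98 + 0.1300×1.75 + 0.4300×4.23 + 0.0400×8.25 + 0.2000×16.88 + 0.1300×17.37 = 8.0791 per 1,000.
Irwell: 0.0700×0.92 + 0.1300×2.21 + 0.4300×4.70 + 0.0400×10.76 + 0.2000×13.23 + 0.1300×25.79 = 8.8018 per 1,000.
Ratio = 8.0791 ÷ 8.8018 = 0.91789.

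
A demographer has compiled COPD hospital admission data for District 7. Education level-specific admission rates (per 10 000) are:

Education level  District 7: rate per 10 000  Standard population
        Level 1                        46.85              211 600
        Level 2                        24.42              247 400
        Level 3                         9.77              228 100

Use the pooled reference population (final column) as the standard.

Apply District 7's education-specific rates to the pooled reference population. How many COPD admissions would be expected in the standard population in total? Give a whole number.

1818

Expected COPD admissions = Σ (standard pop × education-specific rate ÷ 10 000)
= 211 600×46.85/10 000 + 247 400×24.42/10 000 + 228 100×9.77/10 000
= 991.35 + 604.15 + 222.85 = 1818.35.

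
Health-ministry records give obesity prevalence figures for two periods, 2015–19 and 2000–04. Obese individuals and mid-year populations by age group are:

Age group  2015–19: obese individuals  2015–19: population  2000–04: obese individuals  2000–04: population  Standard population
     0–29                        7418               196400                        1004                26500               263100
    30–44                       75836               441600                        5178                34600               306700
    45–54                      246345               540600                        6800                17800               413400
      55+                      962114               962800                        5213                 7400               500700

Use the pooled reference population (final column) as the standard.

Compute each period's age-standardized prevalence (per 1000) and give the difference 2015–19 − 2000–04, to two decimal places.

124.55

Age-specific rates per 1000 for 2015–19: 37.770, 171.730, 455.688, 999.287.
For 2000–04: 37.887, 149.653, 382.022, 704.459.
Standard total = 1483900; weights = 0.1773, 0.2067, 0.2786, 0.3374.
2015–19: 0.1773×37.770 + 0.2067×171.730 + 0.2786×455.688 + 0.3374×999.287 = 506.3222 per 1000.
2000–04: 0.1773×37.887 + 0.2067×149.653 + 0.2786×382.022 + 0.3374×704.459 = 381.7761 per 1000.
Difference = 506.3222 − 381.7761 = 124.5461.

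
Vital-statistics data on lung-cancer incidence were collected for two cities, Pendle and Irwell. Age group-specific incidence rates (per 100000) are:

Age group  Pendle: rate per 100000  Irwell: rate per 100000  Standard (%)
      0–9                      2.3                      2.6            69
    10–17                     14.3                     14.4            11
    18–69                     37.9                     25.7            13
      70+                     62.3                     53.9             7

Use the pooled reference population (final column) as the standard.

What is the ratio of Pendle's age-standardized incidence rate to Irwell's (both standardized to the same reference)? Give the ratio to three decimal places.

Standard weights: 0.69, 0.11, 0.13, 0.07.
Pendle: 0.6900×2.3 + 0.1100×14.3 + 0.1300×37.9 + 0.0700×62.3 = 12.4480 per 100000.
Irwell: 0.6900×2.6 + 0.1100×14.4 + 0.1300×25.7 + 0.0700×53.9 = 10.4920 per 100000.
Ratio = 12.4480 ÷ 10.4920 = 1.18643.

1.186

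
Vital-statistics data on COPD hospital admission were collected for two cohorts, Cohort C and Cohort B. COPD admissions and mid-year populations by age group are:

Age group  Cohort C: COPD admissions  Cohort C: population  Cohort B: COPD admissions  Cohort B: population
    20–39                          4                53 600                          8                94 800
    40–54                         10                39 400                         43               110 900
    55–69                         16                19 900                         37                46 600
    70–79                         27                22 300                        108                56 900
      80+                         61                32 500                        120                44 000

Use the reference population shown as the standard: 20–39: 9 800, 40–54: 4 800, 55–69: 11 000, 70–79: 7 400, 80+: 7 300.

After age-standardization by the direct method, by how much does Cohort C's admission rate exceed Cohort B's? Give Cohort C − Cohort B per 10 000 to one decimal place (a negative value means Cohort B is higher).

-3.0

Age-specific rates per 10 000 for Cohort C: 0.75, 2.54, 8.04, 12.11, 18.77.
For Cohort B: 0.84, 3.88, 7.94, 18.98, 27.27.
Standard total = 40 300; weights = 0.2432, 0.1191, 0.2730, 0.1836, 0.1811.
Cohort C: 0.2432×0.75 + 0.1191×2.54 + 0.2730×8.04 + 0.1836×12.11 + 0.1811×18.77 = 8.3015 per 10 000.
Cohort B: 0.2432×0.84 + 0.1191×3.88 + 0.2730×7.94 + 0.1836×18.98 + 0.1811×27.27 = 11.2598 per 10 000.
Difference = 8.3015 − 11.2598 = -2.9583.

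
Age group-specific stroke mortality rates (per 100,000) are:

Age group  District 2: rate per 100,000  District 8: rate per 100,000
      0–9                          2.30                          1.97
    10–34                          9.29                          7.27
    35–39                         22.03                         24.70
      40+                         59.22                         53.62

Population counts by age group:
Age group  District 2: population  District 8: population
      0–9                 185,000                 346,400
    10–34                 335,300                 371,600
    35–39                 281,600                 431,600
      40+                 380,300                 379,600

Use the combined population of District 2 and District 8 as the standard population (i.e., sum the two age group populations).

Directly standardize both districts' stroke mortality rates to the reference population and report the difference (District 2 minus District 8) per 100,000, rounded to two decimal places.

1.46

Combined standard total = 2,711,400; weights = 0.1960, 0.2607, 0.2630, 0.2803.
District 2: 0.1960×2.30 + 0.2607×9.29 + 0.2630×22.03 + 0.2803×59.22 = 25.2646 per 100,000.
District 8: 0.1960×1.97 + 0.2607×7.27 + 0.2630×24.70 + 0.2803×53.62 = 23.8061 per 100,000.
Difference = 25.2646 − 23.8061 = 1.4585.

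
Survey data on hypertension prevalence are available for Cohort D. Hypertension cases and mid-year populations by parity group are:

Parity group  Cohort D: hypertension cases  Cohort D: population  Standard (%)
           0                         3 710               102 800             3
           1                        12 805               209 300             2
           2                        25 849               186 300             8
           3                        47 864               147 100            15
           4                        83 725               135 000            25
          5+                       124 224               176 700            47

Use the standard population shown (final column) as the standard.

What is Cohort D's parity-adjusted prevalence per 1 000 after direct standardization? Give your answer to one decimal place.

Parity-specific rates per 1 000 for Cohort D: 36.089, 61.180, 138.749, 325.384, 620.185, 703.022.
Standard weights: 0.03, 0.02, 0.08, 0.15, 0.25, 0.47.
Standardized rate: 0.0300×36.089 + 0.0200×61.180 + 0.0800×138.749 + 0.1500×325.384 + 0.2500×620.185 + 0.4700×703.022 = 547.6805 per 1 000.

547.7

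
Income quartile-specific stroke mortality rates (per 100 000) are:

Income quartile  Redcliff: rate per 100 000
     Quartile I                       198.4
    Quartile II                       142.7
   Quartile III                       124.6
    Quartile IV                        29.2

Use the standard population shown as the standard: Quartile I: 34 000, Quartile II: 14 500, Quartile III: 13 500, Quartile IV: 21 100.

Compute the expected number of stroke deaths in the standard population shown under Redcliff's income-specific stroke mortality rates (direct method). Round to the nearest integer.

Expected stroke deaths = Σ (standard pop × income-specific rate ÷ 100 000)
= 34 000×198.4/100 000 + 14 500×142.7/100 000 + 13 500×124.6/100 000 + 21 100×29.2/100 000
= 67.46 + 20.69 + 16.82 + 6.16 = 111.13.

111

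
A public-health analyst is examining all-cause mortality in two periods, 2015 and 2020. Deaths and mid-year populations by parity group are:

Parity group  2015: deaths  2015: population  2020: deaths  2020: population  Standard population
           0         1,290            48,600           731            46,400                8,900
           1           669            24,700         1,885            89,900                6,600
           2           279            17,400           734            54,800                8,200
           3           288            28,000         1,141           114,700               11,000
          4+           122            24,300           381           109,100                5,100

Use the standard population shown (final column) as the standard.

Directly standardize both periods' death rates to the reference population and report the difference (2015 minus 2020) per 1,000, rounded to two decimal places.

4.26

Parity-specific rates per 1,000 for 2015: 26.543, 27.085, 16.034, 10.286, 5.021.
For 2020: 15.754, 20.968, 13.394, 9.948, 3.492.
Standard total = 39,800; weights = 0.2236, 0.1658, 0.2060, 0.2764, 0.1281.
2015: 0.2236×26.543 + 0.1658×27.085 + 0.2060×16.034 + 0.2764×10.286 + 0.1281×5.021 = 17.2167 per 1,000.
2020: 0.2236×15.754 + 0.1658×20.968 + 0.2060×13.394 + 0.2764×9.948 + 0.1281×3.492 = 12.9565 per 1,000.
Difference = 17.2167 − 12.9565 = 4.2603.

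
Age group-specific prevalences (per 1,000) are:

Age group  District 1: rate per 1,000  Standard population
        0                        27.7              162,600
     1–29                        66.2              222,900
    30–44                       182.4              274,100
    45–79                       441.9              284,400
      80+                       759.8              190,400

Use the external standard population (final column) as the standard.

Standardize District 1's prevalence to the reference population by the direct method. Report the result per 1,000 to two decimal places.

Standard total = 1,134,400; weights = 0.1433, 0.1965, 0.2416, 0.2507, 0.1678.
Standardized rate: 0.1433×27.7 + 0.1965×66.2 + 0.2416×182.4 + 0.2507×441.9 + 0.1678×759.8 = 299.3636 per 1,000.

299.36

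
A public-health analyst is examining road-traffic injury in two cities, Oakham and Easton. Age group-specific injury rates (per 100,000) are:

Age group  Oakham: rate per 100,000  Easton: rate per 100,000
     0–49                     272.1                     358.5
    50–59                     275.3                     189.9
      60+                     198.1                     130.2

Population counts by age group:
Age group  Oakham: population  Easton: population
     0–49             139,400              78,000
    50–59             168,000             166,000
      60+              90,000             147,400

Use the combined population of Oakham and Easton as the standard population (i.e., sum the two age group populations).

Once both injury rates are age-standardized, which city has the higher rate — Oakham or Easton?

Combined standard total = 788,800; weights = 0.2756, 0.4234, 0.3010.
Oakham: 0.2756×272.1 + 0.4234×275.3 + 0.3010×198.1 = 251.1837 per 100,000.
Easton: 0.2756×358.5 + 0.4234×189.9 + 0.3010×130.2 = 218.4001 per 100,000.

Oakham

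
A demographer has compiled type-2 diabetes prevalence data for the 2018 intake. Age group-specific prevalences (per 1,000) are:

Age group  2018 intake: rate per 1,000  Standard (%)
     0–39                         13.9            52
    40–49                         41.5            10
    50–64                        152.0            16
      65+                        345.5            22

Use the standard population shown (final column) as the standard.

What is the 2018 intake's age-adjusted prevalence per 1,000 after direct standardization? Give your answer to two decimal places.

Standard weights: 0.52, 0.10, 0.16, 0.22.
Standardized rate: 0.5200×13.9 + 0.1000×41.5 + 0.1600×152.0 + 0.2200×345.5 = 111.7080 per 1,000.

111.71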